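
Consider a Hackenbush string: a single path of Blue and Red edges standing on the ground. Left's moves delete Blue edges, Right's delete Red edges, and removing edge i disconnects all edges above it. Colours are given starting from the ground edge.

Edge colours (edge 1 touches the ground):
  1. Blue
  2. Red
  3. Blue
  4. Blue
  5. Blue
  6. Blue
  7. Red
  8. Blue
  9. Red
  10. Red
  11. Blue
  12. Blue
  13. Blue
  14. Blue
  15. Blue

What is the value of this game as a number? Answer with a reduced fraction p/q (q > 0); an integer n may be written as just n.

B: Left { 0 }, Right {  } → simplest 1
BR: Left { 0 }, Right { 1 } → simplest 1/2
BRB: Left { 0; 1/2 }, Right { 1 } → simplest 3/4
BRBB: Left { 0; 1/2; 3/4 }, Right { 1 } → simplest 7/8
BRBBB: Left { 0; 1/2; 3/4; 7/8 }, Right { 1 } → simplest 15/16
BRBBBB: Left { 0; 1/2; 3/4; 7/8; 15/16 }, Right { 1 } → simplest 31/32
BRBBBBR: Left { 0; 1/2; 3/4; 7/8; 15/16 }, Right { 31/32; 1 } → simplest 61/64
BRBBBBRB: Left { 0; 1/2; 3/4; 7/8; 15/16; 61/64 }, Right { 31/32; 1 } → simplest 123/128
BRBBBBRBR: Left { 0; 1/2; 3/4; 7/8; 15/16; 61/64 }, Right { 123/128; 31/32; 1 } → simplest 245/256
BRBBBBRBRR: Left { 0; 1/2; 3/4; 7/8; 15/16; 61/64 }, Right { 245/256; 123/128; 31/32; 1 } → simplest 489/512
BRBBBBRBRRB: Left { 0; 1/2; 3/4; 7/8; 15/16; 61/64; 489/512 }, Right { 245/256; 123/128; 31/32; 1 } → simplest 979/1024
BRBBBBRBRRBB: Left { 0; 1/2; 3/4; 7/8; 15/16; 61/64; 489/512; 979/1024 }, Right { 245/256; 123/128; 31/32; 1 } → simplest 1959/2048
BRBBBBRBRRBBB: Left { 0; 1/2; 3/4; 7/8; 15/16; 61/64; 489/512; 979/1024; 1959/2048 }, Right { 245/256; 123/128; 31/32; 1 } → simplest 3919/4096
BRBBBBRBRRBBBB: Left { 0; 1/2; 3/4; 7/8; 15/16; 61/64; 489/512; 979/1024; 1959/2048; 3919/4096 }, Right { 245/256; 123/128; 31/32; 1 } → simplest 7839/8192
BRBBBBRBRRBBBBB: Left { 0; 1/2; 3/4; 7/8; 15/16; 61/64; 489/512; 979/1024; 1959/2048; 3919/4096; 7839/8192 }, Right { 245/256; 123/128; 31/32; 1 } → simplest 15679/16384

15679/16384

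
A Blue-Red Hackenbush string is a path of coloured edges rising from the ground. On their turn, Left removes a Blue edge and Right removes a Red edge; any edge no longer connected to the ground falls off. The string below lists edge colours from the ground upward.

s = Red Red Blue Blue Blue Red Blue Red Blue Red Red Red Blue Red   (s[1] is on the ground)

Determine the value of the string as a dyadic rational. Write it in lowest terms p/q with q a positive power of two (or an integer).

-4795/4096

g(R) = { (no moves) | 0 } => -1
g(RR) = { (no moves) | -1, 0 } => -2
g(RRB) = { -2 | -1, 0 } => -3/2
g(RRBB) = { -2, -3/2 | -1, 0 } => -5/4
g(RRBBB) = { -2, -3/2, -5/4 | -1, 0 } => -9/8
g(RRBBBR) = { -2, -3/2, -5/4 | -9/8, -1, 0 } => -19/16
g(RRBBBRB) = { -2, -3/2, -5/4, -19/16 | -9/8, -1, 0 } => -37/32
g(RRBBBRBR) = { -2, -3/2, -5/4, -19/16 | -37/32, -9/8, -1, 0 } => -75/64
g(RRBBBRBRB) = { -2, -3/2, -5/4, -19/16, -75/64 | -37/32, -9/8, -1, 0 } => -149/128
g(RRBBBRBRBR) = { -2, -3/2, -5/4, -19/16, -75/64 | -149/128, -37/32, -9/8, -1, 0 } => -299/256
g(RRBBBRBRBRR) = { -2, -3/2, -5/4, -19/16, -75/64 | -299/256, -149/128, -37/32, -9/8, -1, 0 } => -599/512
g(RRBBBRBRBRRR) = { -2, -3/2, -5/4, -19/16, -75/64 | -599/512, -299/256, -149/128, -37/32, -9/8, -1, 0 } => -1199/1024
g(RRBBBRBRBRRRB) = { -2, -3/2, -5/4, -19/16, -75/64, -1199/1024 | -599/512, -299/256, -149/128, -37/32, -9/8, -1, 0 } => -2397/2048
g(RRBBBRBRBRRRBR) = { -2, -3/2, -5/4, -19/16, -75/64, -1199/1024 | -2397/2048, -599/512, -299/256, -149/128, -37/32, -9/8, -1, 0 } => -4795/4096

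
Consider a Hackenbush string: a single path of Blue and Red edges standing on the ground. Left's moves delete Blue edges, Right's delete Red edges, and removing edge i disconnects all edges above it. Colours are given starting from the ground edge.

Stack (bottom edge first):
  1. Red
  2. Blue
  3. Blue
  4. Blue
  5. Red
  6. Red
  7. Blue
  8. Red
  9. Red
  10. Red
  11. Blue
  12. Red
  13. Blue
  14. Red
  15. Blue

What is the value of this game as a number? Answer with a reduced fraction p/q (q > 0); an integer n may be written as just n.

val_1 [R]  L=[—]  R=[0]  -> -1
val_2 [RB]  L=[-1]  R=[0]  -> -1/2
val_3 [RBB]  L=[-1 -1/2]  R=[0]  -> -1/4
val_4 [RBBB]  L=[-1 -1/2 -1/4]  R=[0]  -> -1/8
val_5 [RBBBR]  L=[-1 -1/2 -1/4]  R=[-1/8 0]  -> -3/16
val_6 [RBBBRR]  L=[-1 -1/2 -1/4]  R=[-3/16 -1/8 0]  -> -7/32
val_7 [RBBBRRB]  L=[-1 -1/2 -1/4 -7/32]  R=[-3/16 -1/8 0]  -> -13/64
val_8 [RBBBRRBR]  L=[-1 -1/2 -1/4 -7/32]  R=[-13/64 -3/16 -1/8 0]  -> -27/128
val_9 [RBBBRRBRR]  L=[-1 -1/2 -1/4 -7/32]  R=[-27/128 -13/64 -3/16 -1/8 0]  -> -55/256
val_10 [RBBBRRBRRR]  L=[-1 -1/2 -1/4 -7/32]  R=[-55/256 -27/128 -13/64 -3/16 -1/8 0]  -> -111/512
val_11 [RBBBRRBRRRB]  L=[-1 -1/2 -1/4 -7/32 -111/512]  R=[-55/256 -27/128 -13/64 -3/16 -1/8 0]  -> -221/1024
val_12 [RBBBRRBRRRBR]  L=[-1 -1/2 -1/4 -7/32 -111/512]  R=[-221/1024 -55/256 -27/128 -13/64 -3/16 -1/8 0]  -> -443/2048
val_13 [RBBBRRBRRRBRB]  L=[-1 -1/2 -1/4 -7/32 -111/512 -443/2048]  R=[-221/1024 -55/256 -27/128 -13/64 -3/16 -1/8 0]  -> -885/4096
val_14 [RBBBRRBRRRBRBR]  L=[-1 -1/2 -1/4 -7/32 -111/512 -443/2048]  R=[-885/4096 -221/1024 -55/256 -27/128 -13/64 -3/16 -1/8 0]  -> -1771/8192
val_15 [RBBBRRBRRRBRBRB]  L=[-1 -1/2 -1/4 -7/32 -111/512 -443/2048 -1771/8192]  R=[-885/4096 -221/1024 -55/256 -27/128 -13/64 -3/16 -1/8 0]  -> -3541/16384

-3541/16384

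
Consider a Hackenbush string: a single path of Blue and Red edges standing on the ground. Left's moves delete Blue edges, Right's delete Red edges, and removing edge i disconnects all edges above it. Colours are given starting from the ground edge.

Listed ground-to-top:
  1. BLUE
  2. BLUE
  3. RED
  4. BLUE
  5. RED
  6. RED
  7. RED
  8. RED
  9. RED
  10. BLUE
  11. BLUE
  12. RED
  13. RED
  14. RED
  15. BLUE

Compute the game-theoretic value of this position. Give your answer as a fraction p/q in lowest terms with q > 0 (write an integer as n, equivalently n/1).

step 1: add BLUE to get B; options L={ 0 } R={ none } → 1
step 2: add BLUE to get BB; options L={ 0, 1 } R={ none } → 2
step 3: add RED to get BBR; options L={ 0, 1 } R={ 2 } → 3/2
step 4: add BLUE to get BBRB; options L={ 0, 1, 3/2 } R={ 2 } → 7/4
step 5: add RED to get BBRBR; options L={ 0, 1, 3/2 } R={ 7/4, 2 } → 13/8
step 6: add RED to get BBRBRR; options L={ 0, 1, 3/2 } R={ 13/8, 7/4, 2 } → 25/16
step 7: add RED to get BBRBRRR; options L={ 0, 1, 3/2 } R={ 25/16, 13/8, 7/4, 2 } → 49/32
step 8: add RED to get BBRBRRRR; options L={ 0, 1, 3/2 } R={ 49/32, 25/16, 13/8, 7/4, 2 } → 97/64
step 9: add RED to get BBRBRRRRR; options L={ 0, 1, 3/2 } R={ 97/64, 49/32, 25/16, 13/8, 7/4, 2 } → 193/128
step 10: add BLUE to get BBRBRRRRRB; options L={ 0, 1, 3/2, 193/128 } R={ 97/64, 49/32, 25/16, 13/8, 7/4, 2 } → 387/256
step 11: add BLUE to get BBRBRRRRRBB; options L={ 0, 1, 3/2, 193/128, 387/256 } R={ 97/64, 49/32, 25/16, 13/8, 7/4, 2 } → 775/512
step 12: add RED to get BBRBRRRRRBBR; options L={ 0, 1, 3/2, 193/128, 387/256 } R={ 775/512, 97/64, 49/32, 25/16, 13/8, 7/4, 2 } → 1549/1024
step 13: add RED to get BBRBRRRRRBBRR; options L={ 0, 1, 3/2, 193/128, 387/256 } R={ 1549/1024, 775/512, 97/64, 49/32, 25/16, 13/8, 7/4, 2 } → 3097/2048
step 14: add RED to get BBRBRRRRRBBRRR; options L={ 0, 1, 3/2, 193/128, 387/256 } R={ 3097/2048, 1549/1024, 775/512, 97/64, 49/32, 25/16, 13/8, 7/4, 2 } → 6193/4096
step 15: add BLUE to get BBRBRRRRRBBRRRB; options L={ 0, 1, 3/2, 193/128, 387/256, 6193/4096 } R={ 3097/2048, 1549/1024, 775/512, 97/64, 49/32, 25/16, 13/8, 7/4, 2 } → 12387/8192

12387/8192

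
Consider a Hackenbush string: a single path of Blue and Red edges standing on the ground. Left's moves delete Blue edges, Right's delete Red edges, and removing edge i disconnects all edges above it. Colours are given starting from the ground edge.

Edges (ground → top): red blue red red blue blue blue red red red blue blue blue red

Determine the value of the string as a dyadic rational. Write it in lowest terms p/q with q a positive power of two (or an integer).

-6371/8192

1 of 14 · r · max L −∞ · min R 0 = -1
2 of 14 · rb · max L -1 · min R 0 = -1/2
3 of 14 · rbr · max L -1 · min R -1/2 = -3/4
4 of 14 · rbrr · max L -1 · min R -3/4 = -7/8
5 of 14 · rbrrb · max L -7/8 · min R -3/4 = -13/16
6 of 14 · rbrrbb · max L -13/16 · min R -3/4 = -25/32
7 of 14 · rbrrbbb · max L -25/32 · min R -3/4 = -49/64
8 of 14 · rbrrbbbr · max L -25/32 · min R -49/64 = -99/128
9 of 14 · rbrrbbbrr · max L -25/32 · min R -99/128 = -199/256
10 of 14 · rbrrbbbrrr · max L -25/32 · min R -199/256 = -399/512
11 of 14 · rbrrbbbrrrb · max L -399/512 · min R -199/256 = -797/1024
12 of 14 · rbrrbbbrrrbb · max L -797/1024 · min R -199/256 = -1593/2048
13 of 14 · rbrrbbbrrrbbb · max L -1593/2048 · min R -199/256 = -3185/4096
14 of 14 · rbrrbbbrrrbbbr · max L -1593/2048 · min R -3185/4096 = -6371/8192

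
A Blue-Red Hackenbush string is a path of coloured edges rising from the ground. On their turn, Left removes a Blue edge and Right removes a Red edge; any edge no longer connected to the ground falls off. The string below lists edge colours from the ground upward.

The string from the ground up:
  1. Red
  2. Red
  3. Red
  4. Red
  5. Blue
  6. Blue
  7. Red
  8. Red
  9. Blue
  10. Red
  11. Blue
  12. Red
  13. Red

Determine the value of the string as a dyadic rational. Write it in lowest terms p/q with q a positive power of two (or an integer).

Recurse on prefixes of the 13-edge string Red Red Red Red Blue Blue Red Red Blue Red Blue Red Red:
step 1: add Red to get R; options L={ — } R={ 0 } gives -1
step 2: add Red to get RR; options L={ — } R={ -1 0 } gives -2
step 3: add Red to get RRR; options L={ — } R={ -2 -1 0 } gives -3
step 4: add Red to get RRRR; options L={ — } R={ -3 -2 -1 0 } gives -4
step 5: add Blue to get RRRRB; options L={ -4 } R={ -3 -2 -1 0 } gives -7/2
step 6: add Blue to get RRRRBB; options L={ -4 -7/2 } R={ -3 -2 -1 0 } gives -13/4
step 7: add Red to get RRRRBBR; options L={ -4 -7/2 } R={ -13/4 -3 -2 -1 0 } gives -27/8
step 8: add Red to get RRRRBBRR; options L={ -4 -7/2 } R={ -27/8 -13/4 -3 -2 -1 0 } gives -55/16
step 9: add Blue to get RRRRBBRRB; options L={ -4 -7/2 -55/16 } R={ -27/8 -13/4 -3 -2 -1 0 } gives -109/32
step 10: add Red to get RRRRBBRRBR; options L={ -4 -7/2 -55/16 } R={ -109/32 -27/8 -13/4 -3 -2 -1 0 } gives -219/64
step 11: add Blue to get RRRRBBRRBRB; options L={ -4 -7/2 -55/16 -219/64 } R={ -109/32 -27/8 -13/4 -3 -2 -1 0 } gives -437/128
step 12: add Red to get RRRRBBRRBRBR; options L={ -4 -7/2 -55/16 -219/64 } R={ -437/128 -109/32 -27/8 -13/4 -3 -2 -1 0 } gives -875/256
step 13: add Red to get RRRRBBRRBRBRR; options L={ -4 -7/2 -55/16 -219/64 } R={ -875/256 -437/128 -109/32 -27/8 -13/4 -3 -2 -1 0 } gives -1751/512

-1751/512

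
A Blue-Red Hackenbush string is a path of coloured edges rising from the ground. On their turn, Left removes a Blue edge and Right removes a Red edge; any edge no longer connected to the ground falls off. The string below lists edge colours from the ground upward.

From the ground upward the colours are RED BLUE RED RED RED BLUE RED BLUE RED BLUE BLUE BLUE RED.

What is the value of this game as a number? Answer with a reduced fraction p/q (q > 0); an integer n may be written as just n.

-3747/4096

Build value(s[:k]) for k = 1..13, string s = RED BLUE RED RED RED BLUE RED BLUE RED BLUE BLUE BLUE RED.
step 1: add RED to get R; options L={ — } R={ 0 } -> -1
step 2: add BLUE to get RB; options L={ -1 } R={ 0 } -> -1/2
step 3: add RED to get RBR; options L={ -1 } R={ -1/2, 0 } -> -3/4
step 4: add RED to get RBRR; options L={ -1 } R={ -3/4, -1/2, 0 } -> -7/8
step 5: add RED to get RBRRR; options L={ -1 } R={ -7/8, -3/4, -1/2, 0 } -> -15/16
step 6: add BLUE to get RBRRRB; options L={ -1, -15/16 } R={ -7/8, -3/4, -1/2, 0 } -> -29/32
step 7: add RED to get RBRRRBR; options L={ -1, -15/16 } R={ -29/32, -7/8, -3/4, -1/2, 0 } -> -59/64
step 8: add BLUE to get RBRRRBRB; options L={ -1, -15/16, -59/64 } R={ -29/32, -7/8, -3/4, -1/2, 0 } -> -117/128
step 9: add RED to get RBRRRBRBR; options L={ -1, -15/16, -59/64 } R={ -117/128, -29/32, -7/8, -3/4, -1/2, 0 } -> -235/256
step 10: add BLUE to get RBRRRBRBRB; options L={ -1, -15/16, -59/64, -235/256 } R={ -117/128, -29/32, -7/8, -3/4, -1/2, 0 } -> -469/512
step 11: add BLUE to get RBRRRBRBRBB; options L={ -1, -15/16, -59/64, -235/256, -469/512 } R={ -117/128, -29/32, -7/8, -3/4, -1/2, 0 } -> -937/1024
step 12: add BLUE to get RBRRRBRBRBBB; options L={ -1, -15/16, -59/64, -235/256, -469/512, -937/1024 } R={ -117/128, -29/32, -7/8, -3/4, -1/2, 0 } -> -1873/2048
step 13: add RED to get RBRRRBRBRBBBR; options L={ -1, -15/16, -59/64, -235/256, -469/512, -937/1024 } R={ -1873/2048, -117/128, -29/32, -7/8, -3/4, -1/2, 0 } -> -3747/4096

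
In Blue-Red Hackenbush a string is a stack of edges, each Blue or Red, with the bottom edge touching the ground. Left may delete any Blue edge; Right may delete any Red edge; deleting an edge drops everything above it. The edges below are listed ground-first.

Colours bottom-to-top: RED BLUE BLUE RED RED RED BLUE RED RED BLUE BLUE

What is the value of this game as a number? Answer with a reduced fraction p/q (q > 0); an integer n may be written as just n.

step 1: add RED to get R; options L={ · } R={ 0 } gives -1
step 2: add BLUE to get RB; options L={ -1 } R={ 0 } gives -1/2
step 3: add BLUE to get RBB; options L={ -1, -1/2 } R={ 0 } gives -1/4
step 4: add RED to get RBBR; options L={ -1, -1/2 } R={ -1/4, 0 } gives -3/8
step 5: add RED to get RBBRR; options L={ -1, -1/2 } R={ -3/8, -1/4, 0 } gives -7/16
step 6: add RED to get RBBRRR; options L={ -1, -1/2 } R={ -7/16, -3/8, -1/4, 0 } gives -15/32
step 7: add BLUE to get RBBRRRB; options L={ -1, -1/2, -15/32 } R={ -7/16, -3/8, -1/4, 0 } gives -29/64
step 8: add RED to get RBBRRRBR; options L={ -1, -1/2, -15/32 } R={ -29/64, -7/16, -3/8, -1/4, 0 } gives -59/128
step 9: add RED to get RBBRRRBRR; options L={ -1, -1/2, -15/32 } R={ -59/128, -29/64, -7/16, -3/8, -1/4, 0 } gives -119/256
step 10: add BLUE to get RBBRRRBRRB; options L={ -1, -1/2, -15/32, -119/256 } R={ -59/128, -29/64, -7/16, -3/8, -1/4, 0 } gives -237/512
step 11: add BLUE to get RBBRRRBRRBB; options L={ -1, -1/2, -15/32, -119/256, -237/512 } R={ -59/128, -29/64, -7/16, -3/8, -1/4, 0 } gives -473/1024

-473/1024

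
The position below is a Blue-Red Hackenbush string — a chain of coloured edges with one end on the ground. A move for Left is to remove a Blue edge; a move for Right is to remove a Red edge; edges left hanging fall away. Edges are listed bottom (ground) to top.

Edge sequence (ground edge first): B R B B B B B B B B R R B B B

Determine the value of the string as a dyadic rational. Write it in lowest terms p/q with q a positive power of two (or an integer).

16335/16384

Prefix values for B R B B B B B B B B R R B B B via {L|R} + simplicity:
edge 1 of 15 (B): { 0 | none } gives 1
edge 2 of 15 (R): { 0 | 1 } gives 1/2
edge 3 of 15 (B): { 0,1/2 | 1 } gives 3/4
edge 4 of 15 (B): { 0,1/2,3/4 | 1 } gives 7/8
edge 5 of 15 (B): { 0,1/2,3/4,7/8 | 1 } gives 15/16
edge 6 of 15 (B): { 0,1/2,3/4,7/8,15/16 | 1 } gives 31/32
edge 7 of 15 (B): { 0,1/2,3/4,7/8,15/16,31/32 | 1 } gives 63/64
edge 8 of 15 (B): { 0,1/2,3/4,7/8,15/16,31/32,63/64 | 1 } gives 127/128
edge 9 of 15 (B): { 0,1/2,3/4,7/8,15/16,31/32,63/64,127/128 | 1 } gives 255/256
edge 10 of 15 (B): { 0,1/2,3/4,7/8,15/16,31/32,63/64,127/128,255/256 | 1 } gives 511/512
edge 11 of 15 (R): { 0,1/2,3/4,7/8,15/16,31/32,63/64,127/128,255/256 | 511/512,1 } gives 1021/1024
edge 12 of 15 (R): { 0,1/2,3/4,7/8,15/16,31/32,63/64,127/128,255/256 | 1021/1024,511/512,1 } gives 2041/2048
edge 13 of 15 (B): { 0,1/2,3/4,7/8,15/16,31/32,63/64,127/128,255/256,2041/2048 | 1021/1024,511/512,1 } gives 4083/4096
edge 14 of 15 (B): { 0,1/2,3/4,7/8,15/16,31/32,63/64,127/128,255/256,2041/2048,4083/4096 | 1021/1024,511/512,1 } gives 8167/8192
edge 15 of 15 (B): { 0,1/2,3/4,7/8,15/16,31/32,63/64,127/128,255/256,2041/2048,4083/4096,8167/8192 | 1021/1024,511/512,1 } gives 16335/16384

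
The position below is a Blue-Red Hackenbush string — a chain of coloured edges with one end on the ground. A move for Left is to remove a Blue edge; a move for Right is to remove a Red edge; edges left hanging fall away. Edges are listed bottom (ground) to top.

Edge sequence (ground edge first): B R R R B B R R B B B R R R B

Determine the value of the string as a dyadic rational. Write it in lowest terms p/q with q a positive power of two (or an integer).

3299/16384

edge 1 of 15 (B): { 0 |  } => 1
edge 2 of 15 (R): { 0 | 1 } => 1/2
edge 3 of 15 (R): { 0 | 1/2 1 } => 1/4
edge 4 of 15 (R): { 0 | 1/4 1/2 1 } => 1/8
edge 5 of 15 (B): { 0 1/8 | 1/4 1/2 1 } => 3/16
edge 6 of 15 (B): { 0 1/8 3/16 | 1/4 1/2 1 } => 7/32
edge 7 of 15 (R): { 0 1/8 3/16 | 7/32 1/4 1/2 1 } => 13/64
edge 8 of 15 (R): { 0 1/8 3/16 | 13/64 7/32 1/4 1/2 1 } => 25/128
edge 9 of 15 (B): { 0 1/8 3/16 25/128 | 13/64 7/32 1/4 1/2 1 } => 51/256
edge 10 of 15 (B): { 0 1/8 3/16 25/128 51/256 | 13/64 7/32 1/4 1/2 1 } => 103/512
edge 11 of 15 (B): { 0 1/8 3/16 25/128 51/256 103/512 | 13/64 7/32 1/4 1/2 1 } => 207/1024
edge 12 of 15 (R): { 0 1/8 3/16 25/128 51/256 103/512 | 207/1024 13/64 7/32 1/4 1/2 1 } => 413/2048
edge 13 of 15 (R): { 0 1/8 3/16 25/128 51/256 103/512 | 413/2048 207/1024 13/64 7/32 1/4 1/2 1 } => 825/4096
edge 14 of 15 (R): { 0 1/8 3/16 25/128 51/256 103/512 | 825/4096 413/2048 207/1024 13/64 7/32 1/4 1/2 1 } => 1649/8192
edge 15 of 15 (B): { 0 1/8 3/16 25/128 51/256 103/512 1649/8192 | 825/4096 413/2048 207/1024 13/64 7/32 1/4 1/2 1 } => 3299/16384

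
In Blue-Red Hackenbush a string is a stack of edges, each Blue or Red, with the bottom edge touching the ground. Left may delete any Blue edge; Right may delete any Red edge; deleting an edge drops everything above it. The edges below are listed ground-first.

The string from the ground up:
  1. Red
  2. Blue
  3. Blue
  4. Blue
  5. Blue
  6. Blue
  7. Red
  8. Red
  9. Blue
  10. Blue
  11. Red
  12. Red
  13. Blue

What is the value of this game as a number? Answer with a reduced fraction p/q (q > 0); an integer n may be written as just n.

R: Left { (no moves) }, Right { 0 } = simplest -1
RB: Left { -1 }, Right { 0 } = simplest -1/2
RBB: Left { -1 -1/2 }, Right { 0 } = simplest -1/4
RBBB: Left { -1 -1/2 -1/4 }, Right { 0 } = simplest -1/8
RBBBB: Left { -1 -1/2 -1/4 -1/8 }, Right { 0 } = simplest -1/16
RBBBBB: Left { -1 -1/2 -1/4 -1/8 -1/16 }, Right { 0 } = simplest -1/32
RBBBBBR: Left { -1 -1/2 -1/4 -1/8 -1/16 }, Right { -1/32 0 } = simplest -3/64
RBBBBBRR: Left { -1 -1/2 -1/4 -1/8 -1/16 }, Right { -3/64 -1/32 0 } = simplest -7/128
RBBBBBRRB: Left { -1 -1/2 -1/4 -1/8 -1/16 -7/128 }, Right { -3/64 -1/32 0 } = simplest -13/256
RBBBBBRRBB: Left { -1 -1/2 -1/4 -1/8 -1/16 -7/128 -13/256 }, Right { -3/64 -1/32 0 } = simplest -25/512
RBBBBBRRBBR: Left { -1 -1/2 -1/4 -1/8 -1/16 -7/128 -13/256 }, Right { -25/512 -3/64 -1/32 0 } = simplest -51/1024
RBBBBBRRBBRR: Left { -1 -1/2 -1/4 -1/8 -1/16 -7/128 -13/256 }, Right { -51/1024 -25/512 -3/64 -1/32 0 } = simplest -103/2048
RBBBBBRRBBRRB: Left { -1 -1/2 -1/4 -1/8 -1/16 -7/128 -13/256 -103/2048 }, Right { -51/1024 -25/512 -3/64 -1/32 0 } = simplest -205/4096

-205/4096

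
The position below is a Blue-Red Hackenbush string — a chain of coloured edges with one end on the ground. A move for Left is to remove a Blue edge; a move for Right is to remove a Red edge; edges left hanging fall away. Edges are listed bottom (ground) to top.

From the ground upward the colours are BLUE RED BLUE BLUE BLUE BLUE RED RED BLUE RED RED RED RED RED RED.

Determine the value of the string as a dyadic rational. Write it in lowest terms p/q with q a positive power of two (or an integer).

15489/16384

value(B) = { 0 | (no moves) } -> 1
value(BR) = { 0 | 1 } -> 1/2
value(BRB) = { 0 1/2 | 1 } -> 3/4
value(BRBB) = { 0 1/2 3/4 | 1 } -> 7/8
value(BRBBB) = { 0 1/2 3/4 7/8 | 1 } -> 15/16
value(BRBBBB) = { 0 1/2 3/4 7/8 15/16 | 1 } -> 31/32
value(BRBBBBR) = { 0 1/2 3/4 7/8 15/16 | 31/32 1 } -> 61/64
value(BRBBBBRR) = { 0 1/2 3/4 7/8 15/16 | 61/64 31/32 1 } -> 121/128
value(BRBBBBRRB) = { 0 1/2 3/4 7/8 15/16 121/128 | 61/64 31/32 1 } -> 243/256
value(BRBBBBRRBR) = { 0 1/2 3/4 7/8 15/16 121/128 | 243/256 61/64 31/32 1 } -> 485/512
value(BRBBBBRRBRR) = { 0 1/2 3/4 7/8 15/16 121/128 | 485/512 243/256 61/64 31/32 1 } -> 969/1024
value(BRBBBBRRBRRR) = { 0 1/2 3/4 7/8 15/16 121/128 | 969/1024 485/512 243/256 61/64 31/32 1 } -> 1937/2048
value(BRBBBBRRBRRRR) = { 0 1/2 3/4 7/8 15/16 121/128 | 1937/2048 969/1024 485/512 243/256 61/64 31/32 1 } -> 3873/4096
value(BRBBBBRRBRRRRR) = { 0 1/2 3/4 7/8 15/16 121/128 | 3873/4096 1937/2048 969/1024 485/512 243/256 61/64 31/32 1 } -> 7745/8192
value(BRBBBBRRBRRRRRR) = { 0 1/2 3/4 7/8 15/16 121/128 | 7745/8192 3873/4096 1937/2048 969/1024 485/512 243/256 61/64 31/32 1 } -> 15489/16384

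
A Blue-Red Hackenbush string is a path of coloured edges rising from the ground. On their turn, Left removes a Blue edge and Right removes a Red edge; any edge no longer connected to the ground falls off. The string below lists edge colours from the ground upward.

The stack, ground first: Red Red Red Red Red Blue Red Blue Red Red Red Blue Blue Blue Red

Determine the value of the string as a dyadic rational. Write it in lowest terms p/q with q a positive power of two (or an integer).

-4835/1024

1 of 15 · R · max L −∞ · min R 0 ⇒ -1
2 of 15 · RR · max L −∞ · min R -1 ⇒ -2
3 of 15 · RRR · max L −∞ · min R -2 ⇒ -3
4 of 15 · RRRR · max L −∞ · min R -3 ⇒ -4
5 of 15 · RRRRR · max L −∞ · min R -4 ⇒ -5
6 of 15 · RRRRRB · max L -5 · min R -4 ⇒ -9/2
7 of 15 · RRRRRBR · max L -5 · min R -9/2 ⇒ -19/4
8 of 15 · RRRRRBRB · max L -19/4 · min R -9/2 ⇒ -37/8
9 of 15 · RRRRRBRBR · max L -19/4 · min R -37/8 ⇒ -75/16
10 of 15 · RRRRRBRBRR · max L -19/4 · min R -75/16 ⇒ -151/32
11 of 15 · RRRRRBRBRRR · max L -19/4 · min R -151/32 ⇒ -303/64
12 of 15 · RRRRRBRBRRRB · max L -303/64 · min R -151/32 ⇒ -605/128
13 of 15 · RRRRRBRBRRRBB · max L -605/128 · min R -151/32 ⇒ -1209/256
14 of 15 · RRRRRBRBRRRBBB · max L -1209/256 · min R -151/32 ⇒ -2417/512
15 of 15 · RRRRRBRBRRRBBBR · max L -1209/256 · min R -2417/512 ⇒ -4835/1024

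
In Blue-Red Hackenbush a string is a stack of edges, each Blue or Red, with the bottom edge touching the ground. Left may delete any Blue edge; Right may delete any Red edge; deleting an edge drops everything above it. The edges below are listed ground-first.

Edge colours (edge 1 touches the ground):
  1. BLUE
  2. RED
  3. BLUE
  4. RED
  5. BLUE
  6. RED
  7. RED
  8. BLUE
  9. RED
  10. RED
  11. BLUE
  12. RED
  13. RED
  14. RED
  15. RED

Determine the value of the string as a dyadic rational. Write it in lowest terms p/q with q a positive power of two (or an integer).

10529/16384

val_1 [B]  L=[0]  R=[∅]  ⇒ 1
val_2 [BR]  L=[0]  R=[1]  ⇒ 1/2
val_3 [BRB]  L=[0; 1/2]  R=[1]  ⇒ 3/4
val_4 [BRBR]  L=[0; 1/2]  R=[3/4; 1]  ⇒ 5/8
val_5 [BRBRB]  L=[0; 1/2; 5/8]  R=[3/4; 1]  ⇒ 11/16
val_6 [BRBRBR]  L=[0; 1/2; 5/8]  R=[11/16; 3/4; 1]  ⇒ 21/32
val_7 [BRBRBRR]  L=[0; 1/2; 5/8]  R=[21/32; 11/16; 3/4; 1]  ⇒ 41/64
val_8 [BRBRBRRB]  L=[0; 1/2; 5/8; 41/64]  R=[21/32; 11/16; 3/4; 1]  ⇒ 83/128
val_9 [BRBRBRRBR]  L=[0; 1/2; 5/8; 41/64]  R=[83/128; 21/32; 11/16; 3/4; 1]  ⇒ 165/256
val_10 [BRBRBRRBRR]  L=[0; 1/2; 5/8; 41/64]  R=[165/256; 83/128; 21/32; 11/16; 3/4; 1]  ⇒ 329/512
val_11 [BRBRBRRBRRB]  L=[0; 1/2; 5/8; 41/64; 329/512]  R=[165/256; 83/128; 21/32; 11/16; 3/4; 1]  ⇒ 659/1024
val_12 [BRBRBRRBRRBR]  L=[0; 1/2; 5/8; 41/64; 329/512]  R=[659/1024; 165/256; 83/128; 21/32; 11/16; 3/4; 1]  ⇒ 1317/2048
val_13 [BRBRBRRBRRBRR]  L=[0; 1/2; 5/8; 41/64; 329/512]  R=[1317/2048; 659/1024; 165/256; 83/128; 21/32; 11/16; 3/4; 1]  ⇒ 2633/4096
val_14 [BRBRBRRBRRBRRR]  L=[0; 1/2; 5/8; 41/64; 329/512]  R=[2633/4096; 1317/2048; 659/1024; 165/256; 83/128; 21/32; 11/16; 3/4; 1]  ⇒ 5265/8192
val_15 [BRBRBRRBRRBRRRR]  L=[0; 1/2; 5/8; 41/64; 329/512]  R=[5265/8192; 2633/4096; 1317/2048; 659/1024; 165/256; 83/128; 21/32; 11/16; 3/4; 1]  ⇒ 10529/16384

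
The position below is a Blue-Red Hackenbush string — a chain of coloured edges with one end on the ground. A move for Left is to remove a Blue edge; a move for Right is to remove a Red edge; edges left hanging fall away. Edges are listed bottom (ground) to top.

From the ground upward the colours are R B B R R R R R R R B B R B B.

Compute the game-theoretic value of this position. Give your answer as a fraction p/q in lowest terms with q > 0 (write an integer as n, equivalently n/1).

Recurse on prefixes of the 15-edge string R B B R R R R R R R B B R B B:
val_1 [R]  L=[∅]  R=[0]  => -1
val_2 [RB]  L=[-1]  R=[0]  => -1/2
val_3 [RBB]  L=[-1; -1/2]  R=[0]  => -1/4
val_4 [RBBR]  L=[-1; -1/2]  R=[-1/4; 0]  => -3/8
val_5 [RBBRR]  L=[-1; -1/2]  R=[-3/8; -1/4; 0]  => -7/16
val_6 [RBBRRR]  L=[-1; -1/2]  R=[-7/16; -3/8; -1/4; 0]  => -15/32
val_7 [RBBRRRR]  L=[-1; -1/2]  R=[-15/32; -7/16; -3/8; -1/4; 0]  => -31/64
val_8 [RBBRRRRR]  L=[-1; -1/2]  R=[-31/64; -15/32; -7/16; -3/8; -1/4; 0]  => -63/128
val_9 [RBBRRRRRR]  L=[-1; -1/2]  R=[-63/128; -31/64; -15/32; -7/16; -3/8; -1/4; 0]  => -127/256
val_10 [RBBRRRRRRR]  L=[-1; -1/2]  R=[-127/256; -63/128; -31/64; -15/32; -7/16; -3/8; -1/4; 0]  => -255/512
val_11 [RBBRRRRRRRB]  L=[-1; -1/2; -255/512]  R=[-127/256; -63/128; -31/64; -15/32; -7/16; -3/8; -1/4; 0]  => -509/1024
val_12 [RBBRRRRRRRBB]  L=[-1; -1/2; -255/512; -509/1024]  R=[-127/256; -63/128; -31/64; -15/32; -7/16; -3/8; -1/4; 0]  => -1017/2048
val_13 [RBBRRRRRRRBBR]  L=[-1; -1/2; -255/512; -509/1024]  R=[-1017/2048; -127/256; -63/128; -31/64; -15/32; -7/16; -3/8; -1/4; 0]  => -2035/4096
val_14 [RBBRRRRRRRBBRB]  L=[-1; -1/2; -255/512; -509/1024; -2035/4096]  R=[-1017/2048; -127/256; -63/128; -31/64; -15/32; -7/16; -3/8; -1/4; 0]  => -4069/8192
val_15 [RBBRRRRRRRBBRBB]  L=[-1; -1/2; -255/512; -509/1024; -2035/4096; -4069/8192]  R=[-1017/2048; -127/256; -63/128; -31/64; -15/32; -7/16; -3/8; -1/4; 0]  => -8137/16384

-8137/16384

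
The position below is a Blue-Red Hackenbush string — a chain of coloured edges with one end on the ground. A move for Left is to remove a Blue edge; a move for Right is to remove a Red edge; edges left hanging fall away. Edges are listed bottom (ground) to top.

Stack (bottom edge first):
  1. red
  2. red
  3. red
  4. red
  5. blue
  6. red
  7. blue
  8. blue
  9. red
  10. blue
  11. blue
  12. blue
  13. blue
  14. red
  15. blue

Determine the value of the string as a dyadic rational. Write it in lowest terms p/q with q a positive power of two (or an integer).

-7301/2048

Prefix values for red red red red blue red blue blue red blue blue blue blue red blue via {L|R} + simplicity:
edge 1 of 15 (red): { — | 0 } so -1
edge 2 of 15 (red): { — | -1, 0 } so -2
edge 3 of 15 (red): { — | -2, -1, 0 } so -3
edge 4 of 15 (red): { — | -3, -2, -1, 0 } so -4
edge 5 of 15 (blue): { -4 | -3, -2, -1, 0 } so -7/2
edge 6 of 15 (red): { -4 | -7/2, -3, -2, -1, 0 } so -15/4
edge 7 of 15 (blue): { -4, -15/4 | -7/2, -3, -2, -1, 0 } so -29/8
edge 8 of 15 (blue): { -4, -15/4, -29/8 | -7/2, -3, -2, -1, 0 } so -57/16
edge 9 of 15 (red): { -4, -15/4, -29/8 | -57/16, -7/2, -3, -2, -1, 0 } so -115/32
edge 10 of 15 (blue): { -4, -15/4, -29/8, -115/32 | -57/16, -7/2, -3, -2, -1, 0 } so -229/64
edge 11 of 15 (blue): { -4, -15/4, -29/8, -115/32, -229/64 | -57/16, -7/2, -3, -2, -1, 0 } so -457/128
edge 12 of 15 (blue): { -4, -15/4, -29/8, -115/32, -229/64, -457/128 | -57/16, -7/2, -3, -2, -1, 0 } so -913/256
edge 13 of 15 (blue): { -4, -15/4, -29/8, -115/32, -229/64, -457/128, -913/256 | -57/16, -7/2, -3, -2, -1, 0 } so -1825/512
edge 14 of 15 (red): { -4, -15/4, -29/8, -115/32, -229/64, -457/128, -913/256 | -1825/512, -57/16, -7/2, -3, -2, -1, 0 } so -3651/1024
edge 15 of 15 (blue): { -4, -15/4, -29/8, -115/32, -229/64, -457/128, -913/256, -3651/1024 | -1825/512, -57/16, -7/2, -3, -2, -1, 0 } so -7301/2048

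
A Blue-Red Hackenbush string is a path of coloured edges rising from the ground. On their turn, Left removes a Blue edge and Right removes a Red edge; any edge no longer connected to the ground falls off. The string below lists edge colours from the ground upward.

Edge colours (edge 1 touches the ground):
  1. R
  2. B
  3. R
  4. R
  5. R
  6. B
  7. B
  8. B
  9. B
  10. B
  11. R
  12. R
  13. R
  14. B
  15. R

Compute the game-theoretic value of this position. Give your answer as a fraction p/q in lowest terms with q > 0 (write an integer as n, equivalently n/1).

Prefix values for R B R R R B B B B B R R R B R via {L|R} + simplicity:
1 of 15 · R · max L −∞ · min R 0 gives -1
2 of 15 · RB · max L -1 · min R 0 gives -1/2
3 of 15 · RBR · max L -1 · min R -1/2 gives -3/4
4 of 15 · RBRR · max L -1 · min R -3/4 gives -7/8
5 of 15 · RBRRR · max L -1 · min R -7/8 gives -15/16
6 of 15 · RBRRRB · max L -15/16 · min R -7/8 gives -29/32
7 of 15 · RBRRRBB · max L -29/32 · min R -7/8 gives -57/64
8 of 15 · RBRRRBBB · max L -57/64 · min R -7/8 gives -113/128
9 of 15 · RBRRRBBBB · max L -113/128 · min R -7/8 gives -225/256
10 of 15 · RBRRRBBBBB · max L -225/256 · min R -7/8 gives -449/512
11 of 15 · RBRRRBBBBBR · max L -225/256 · min R -449/512 gives -899/1024
12 of 15 · RBRRRBBBBBRR · max L -225/256 · min R -899/1024 gives -1799/2048
13 of 15 · RBRRRBBBBBRRR · max L -225/256 · min R -1799/2048 gives -3599/4096
14 of 15 · RBRRRBBBBBRRRB · max L -3599/4096 · min R -1799/2048 gives -7197/8192
15 of 15 · RBRRRBBBBBRRRBR · max L -3599/4096 · min R -7197/8192 gives -14395/16384

-14395/16384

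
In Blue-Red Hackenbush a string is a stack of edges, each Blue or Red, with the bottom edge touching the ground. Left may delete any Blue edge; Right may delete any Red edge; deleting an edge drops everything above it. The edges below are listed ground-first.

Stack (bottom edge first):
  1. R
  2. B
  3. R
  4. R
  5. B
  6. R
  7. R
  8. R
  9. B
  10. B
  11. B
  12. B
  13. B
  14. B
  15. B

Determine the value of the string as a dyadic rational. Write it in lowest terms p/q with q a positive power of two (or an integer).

1 of 15 · R · max L −∞ · min R 0 → -1
2 of 15 · RB · max L -1 · min R 0 → -1/2
3 of 15 · RBR · max L -1 · min R -1/2 → -3/4
4 of 15 · RBRR · max L -1 · min R -3/4 → -7/8
5 of 15 · RBRRB · max L -7/8 · min R -3/4 → -13/16
6 of 15 · RBRRBR · max L -7/8 · min R -13/16 → -27/32
7 of 15 · RBRRBRR · max L -7/8 · min R -27/32 → -55/64
8 of 15 · RBRRBRRR · max L -7/8 · min R -55/64 → -111/128
9 of 15 · RBRRBRRRB · max L -111/128 · min R -55/64 → -221/256
10 of 15 · RBRRBRRRBB · max L -221/256 · min R -55/64 → -441/512
11 of 15 · RBRRBRRRBBB · max L -441/512 · min R -55/64 → -881/1024
12 of 15 · RBRRBRRRBBBB · max L -881/1024 · min R -55/64 → -1761/2048
13 of 15 · RBRRBRRRBBBBB · max L -1761/2048 · min R -55/64 → -3521/4096
14 of 15 · RBRRBRRRBBBBBB · max L -3521/4096 · min R -55/64 → -7041/8192
15 of 15 · RBRRBRRRBBBBBBB · max L -7041/8192 · min R -55/64 → -14081/16384

-14081/16384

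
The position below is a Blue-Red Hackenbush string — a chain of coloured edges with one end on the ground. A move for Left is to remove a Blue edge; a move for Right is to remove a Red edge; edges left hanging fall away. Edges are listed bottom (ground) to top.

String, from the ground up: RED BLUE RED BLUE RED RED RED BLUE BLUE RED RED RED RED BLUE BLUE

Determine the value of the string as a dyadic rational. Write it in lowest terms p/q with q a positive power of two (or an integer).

Build v(s[:k]) for k = 1..15, string s = RED BLUE RED BLUE RED RED RED BLUE BLUE RED RED RED RED BLUE BLUE.
step 1: add RED to get R; options L={ — } R={ 0 } -> -1
step 2: add BLUE to get RB; options L={ -1 } R={ 0 } -> -1/2
step 3: add RED to get RBR; options L={ -1 } R={ -1/2, 0 } -> -3/4
step 4: add BLUE to get RBRB; options L={ -1, -3/4 } R={ -1/2, 0 } -> -5/8
step 5: add RED to get RBRBR; options L={ -1, -3/4 } R={ -5/8, -1/2, 0 } -> -11/16
step 6: add RED to get RBRBRR; options L={ -1, -3/4 } R={ -11/16, -5/8, -1/2, 0 } -> -23/32
step 7: add RED to get RBRBRRR; options L={ -1, -3/4 } R={ -23/32, -11/16, -5/8, -1/2, 0 } -> -47/64
step 8: add BLUE to get RBRBRRRB; options L={ -1, -3/4, -47/64 } R={ -23/32, -11/16, -5/8, -1/2, 0 } -> -93/128
step 9: add BLUE to get RBRBRRRBB; options L={ -1, -3/4, -47/64, -93/128 } R={ -23/32, -11/16, -5/8, -1/2, 0 } -> -185/256
step 10: add RED to get RBRBRRRBBR; options L={ -1, -3/4, -47/64, -93/128 } R={ -185/256, -23/32, -11/16, -5/8, -1/2, 0 } -> -371/512
step 11: add RED to get RBRBRRRBBRR; options L={ -1, -3/4, -47/64, -93/128 } R={ -371/512, -185/256, -23/32, -11/16, -5/8, -1/2, 0 } -> -743/1024
step 12: add RED to get RBRBRRRBBRRR; options L={ -1, -3/4, -47/64, -93/128 } R={ -743/1024, -371/512, -185/256, -23/32, -11/16, -5/8, -1/2, 0 } -> -1487/2048
step 13: add RED to get RBRBRRRBBRRRR; options L={ -1, -3/4, -47/64, -93/128 } R={ -1487/2048, -743/1024, -371/512, -185/256, -23/32, -11/16, -5/8, -1/2, 0 } -> -2975/4096
step 14: add BLUE to get RBRBRRRBBRRRRB; options L={ -1, -3/4, -47/64, -93/128, -2975/4096 } R={ -1487/2048, -743/1024, -371/512, -185/256, -23/32, -11/16, -5/8, -1/2, 0 } -> -5949/8192
step 15: add BLUE to get RBRBRRRBBRRRRBB; options L={ -1, -3/4, -47/64, -93/128, -2975/4096, -5949/8192 } R={ -1487/2048, -743/1024, -371/512, -185/256, -23/32, -11/16, -5/8, -1/2, 0 } -> -11897/16384

-11897/16384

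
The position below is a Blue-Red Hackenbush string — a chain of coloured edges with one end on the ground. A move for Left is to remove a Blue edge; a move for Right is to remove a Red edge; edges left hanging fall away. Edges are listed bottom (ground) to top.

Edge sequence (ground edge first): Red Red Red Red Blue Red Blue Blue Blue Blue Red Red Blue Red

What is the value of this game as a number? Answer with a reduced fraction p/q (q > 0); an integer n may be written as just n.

Build val(s[:k]) for k = 1..14, string s = Red Red Red Red Blue Red Blue Blue Blue Blue Red Red Blue Red.
1 of 14 · R · max L −∞ · min R 0 => -1
2 of 14 · RR · max L −∞ · min R -1 => -2
3 of 14 · RRR · max L −∞ · min R -2 => -3
4 of 14 · RRRR · max L −∞ · min R -3 => -4
5 of 14 · RRRRB · max L -4 · min R -3 => -7/2
6 of 14 · RRRRBR · max L -4 · min R -7/2 => -15/4
7 of 14 · RRRRBRB · max L -15/4 · min R -7/2 => -29/8
8 of 14 · RRRRBRBB · max L -29/8 · min R -7/2 => -57/16
9 of 14 · RRRRBRBBB · max L -57/16 · min R -7/2 => -113/32
10 of 14 · RRRRBRBBBB · max L -113/32 · min R -7/2 => -225/64
11 of 14 · RRRRBRBBBBR · max L -113/32 · min R -225/64 => -451/128
12 of 14 · RRRRBRBBBBRR · max L -113/32 · min R -451/128 => -903/256
13 of 14 · RRRRBRBBBBRRB · max L -903/256 · min R -451/128 => -1805/512
14 of 14 · RRRRBRBBBBRRBR · max L -903/256 · min R -1805/512 => -3611/1024

-3611/1024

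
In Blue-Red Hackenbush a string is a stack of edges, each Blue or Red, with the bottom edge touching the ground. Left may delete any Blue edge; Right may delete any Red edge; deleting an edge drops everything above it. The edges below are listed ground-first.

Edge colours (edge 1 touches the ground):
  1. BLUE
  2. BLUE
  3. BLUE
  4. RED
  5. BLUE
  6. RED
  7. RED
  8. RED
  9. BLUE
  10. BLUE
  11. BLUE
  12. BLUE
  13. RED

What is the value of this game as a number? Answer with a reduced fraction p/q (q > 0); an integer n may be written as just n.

2621/1024

Recurse on prefixes of the 13-edge string BLUE BLUE BLUE RED BLUE RED RED RED BLUE BLUE BLUE BLUE RED:
value_1 [B]  L=[0]  R=[]  gives 1
value_2 [BB]  L=[0; 1]  R=[]  gives 2
value_3 [BBB]  L=[0; 1; 2]  R=[]  gives 3
value_4 [BBBR]  L=[0; 1; 2]  R=[3]  gives 5/2
value_5 [BBBRB]  L=[0; 1; 2; 5/2]  R=[3]  gives 11/4
value_6 [BBBRBR]  L=[0; 1; 2; 5/2]  R=[11/4; 3]  gives 21/8
value_7 [BBBRBRR]  L=[0; 1; 2; 5/2]  R=[21/8; 11/4; 3]  gives 41/16
value_8 [BBBRBRRR]  L=[0; 1; 2; 5/2]  R=[41/16; 21/8; 11/4; 3]  gives 81/32
value_9 [BBBRBRRRB]  L=[0; 1; 2; 5/2; 81/32]  R=[41/16; 21/8; 11/4; 3]  gives 163/64
value_10 [BBBRBRRRBB]  L=[0; 1; 2; 5/2; 81/32; 163/64]  R=[41/16; 21/8; 11/4; 3]  gives 327/128
value_11 [BBBRBRRRBBB]  L=[0; 1; 2; 5/2; 81/32; 163/64; 327/128]  R=[41/16; 21/8; 11/4; 3]  gives 655/256
value_12 [BBBRBRRRBBBB]  L=[0; 1; 2; 5/2; 81/32; 163/64; 327/128; 655/256]  R=[41/16; 21/8; 11/4; 3]  gives 1311/512
value_13 [BBBRBRRRBBBBR]  L=[0; 1; 2; 5/2; 81/32; 163/64; 327/128; 655/256]  R=[1311/512; 41/16; 21/8; 11/4; 3]  gives 2621/1024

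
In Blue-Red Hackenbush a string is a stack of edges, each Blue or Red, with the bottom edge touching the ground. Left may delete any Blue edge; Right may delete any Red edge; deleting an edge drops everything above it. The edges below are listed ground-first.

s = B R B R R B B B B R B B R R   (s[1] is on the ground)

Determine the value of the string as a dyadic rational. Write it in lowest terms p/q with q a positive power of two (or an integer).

5081/8192

Prefix values for B R B R R B B B B R B B R R via {L|R} + simplicity:
val_1 [B]  L=[0]  R=[∅]  => 1
val_2 [BR]  L=[0]  R=[1]  => 1/2
val_3 [BRB]  L=[0, 1/2]  R=[1]  => 3/4
val_4 [BRBR]  L=[0, 1/2]  R=[3/4, 1]  => 5/8
val_5 [BRBRR]  L=[0, 1/2]  R=[5/8, 3/4, 1]  => 9/16
val_6 [BRBRRB]  L=[0, 1/2, 9/16]  R=[5/8, 3/4, 1]  => 19/32
val_7 [BRBRRBB]  L=[0, 1/2, 9/16, 19/32]  R=[5/8, 3/4, 1]  => 39/64
val_8 [BRBRRBBB]  L=[0, 1/2, 9/16, 19/32, 39/64]  R=[5/8, 3/4, 1]  => 79/128
val_9 [BRBRRBBBB]  L=[0, 1/2, 9/16, 19/32, 39/64, 79/128]  R=[5/8, 3/4, 1]  => 159/256
val_10 [BRBRRBBBBR]  L=[0, 1/2, 9/16, 19/32, 39/64, 79/128]  R=[159/256, 5/8, 3/4, 1]  => 317/512
val_11 [BRBRRBBBBRB]  L=[0, 1/2, 9/16, 19/32, 39/64, 79/128, 317/512]  R=[159/256, 5/8, 3/4, 1]  => 635/1024
val_12 [BRBRRBBBBRBB]  L=[0, 1/2, 9/16, 19/32, 39/64, 79/128, 317/512, 635/1024]  R=[159/256, 5/8, 3/4, 1]  => 1271/2048
val_13 [BRBRRBBBBRBBR]  L=[0, 1/2, 9/16, 19/32, 39/64, 79/128, 317/512, 635/1024]  R=[1271/2048, 159/256, 5/8, 3/4, 1]  => 2541/4096
val_14 [BRBRRBBBBRBBRR]  L=[0, 1/2, 9/16, 19/32, 39/64, 79/128, 317/512, 635/1024]  R=[2541/4096, 1271/2048, 159/256, 5/8, 3/4, 1]  => 5081/8192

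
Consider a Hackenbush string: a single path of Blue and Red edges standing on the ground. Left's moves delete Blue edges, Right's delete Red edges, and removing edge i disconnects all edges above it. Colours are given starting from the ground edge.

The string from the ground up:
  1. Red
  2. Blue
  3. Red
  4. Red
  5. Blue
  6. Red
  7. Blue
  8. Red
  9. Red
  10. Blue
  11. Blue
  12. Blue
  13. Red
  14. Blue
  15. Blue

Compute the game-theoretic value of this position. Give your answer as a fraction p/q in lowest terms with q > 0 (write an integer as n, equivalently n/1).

Build val(s[:k]) for k = 1..15, string s = Red Blue Red Red Blue Red Blue Red Red Blue Blue Blue Red Blue Blue.
val(R) = { (no moves) | 0 } → -1
val(RB) = { -1 | 0 } → -1/2
val(RBR) = { -1 | -1/2,0 } → -3/4
val(RBRR) = { -1 | -3/4,-1/2,0 } → -7/8
val(RBRRB) = { -1,-7/8 | -3/4,-1/2,0 } → -13/16
val(RBRRBR) = { -1,-7/8 | -13/16,-3/4,-1/2,0 } → -27/32
val(RBRRBRB) = { -1,-7/8,-27/32 | -13/16,-3/4,-1/2,0 } → -53/64
val(RBRRBRBR) = { -1,-7/8,-27/32 | -53/64,-13/16,-3/4,-1/2,0 } → -107/128
val(RBRRBRBRR) = { -1,-7/8,-27/32 | -107/128,-53/64,-13/16,-3/4,-1/2,0 } → -215/256
val(RBRRBRBRRB) = { -1,-7/8,-27/32,-215/256 | -107/128,-53/64,-13/16,-3/4,-1/2,0 } → -429/512
val(RBRRBRBRRBB) = { -1,-7/8,-27/32,-215/256,-429/512 | -107/128,-53/64,-13/16,-3/4,-1/2,0 } → -857/1024
val(RBRRBRBRRBBB) = { -1,-7/8,-27/32,-215/256,-429/512,-857/1024 | -107/128,-53/64,-13/16,-3/4,-1/2,0 } → -1713/2048
val(RBRRBRBRRBBBR) = { -1,-7/8,-27/32,-215/256,-429/512,-857/1024 | -1713/2048,-107/128,-53/64,-13/16,-3/4,-1/2,0 } → -3427/4096
val(RBRRBRBRRBBBRB) = { -1,-7/8,-27/32,-215/256,-429/512,-857/1024,-3427/4096 | -1713/2048,-107/128,-53/64,-13/16,-3/4,-1/2,0 } → -6853/8192
val(RBRRBRBRRBBBRBB) = { -1,-7/8,-27/32,-215/256,-429/512,-857/1024,-3427/4096,-6853/8192 | -1713/2048,-107/128,-53/64,-13/16,-3/4,-1/2,0 } → -13705/16384

-13705/16384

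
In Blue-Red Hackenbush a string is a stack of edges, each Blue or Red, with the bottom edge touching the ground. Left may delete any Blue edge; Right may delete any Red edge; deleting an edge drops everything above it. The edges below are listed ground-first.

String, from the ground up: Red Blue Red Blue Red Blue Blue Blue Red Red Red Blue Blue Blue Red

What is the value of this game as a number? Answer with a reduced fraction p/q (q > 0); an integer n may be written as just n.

-10467/16384

1 of 15 · R · max L −∞ · min R 0 -> -1
2 of 15 · RB · max L -1 · min R 0 -> -1/2
3 of 15 · RBR · max L -1 · min R -1/2 -> -3/4
4 of 15 · RBRB · max L -3/4 · min R -1/2 -> -5/8
5 of 15 · RBRBR · max L -3/4 · min R -5/8 -> -11/16
6 of 15 · RBRBRB · max L -11/16 · min R -5/8 -> -21/32
7 of 15 · RBRBRBB · max L -21/32 · min R -5/8 -> -41/64
8 of 15 · RBRBRBBB · max L -41/64 · min R -5/8 -> -81/128
9 of 15 · RBRBRBBBR · max L -41/64 · min R -81/128 -> -163/256
10 of 15 · RBRBRBBBRR · max L -41/64 · min R -163/256 -> -327/512
11 of 15 · RBRBRBBBRRR · max L -41/64 · min R -327/512 -> -655/1024
12 of 15 · RBRBRBBBRRRB · max L -655/1024 · min R -327/512 -> -1309/2048
13 of 15 · RBRBRBBBRRRBB · max L -1309/2048 · min R -327/512 -> -2617/4096
14 of 15 · RBRBRBBBRRRBBB · max L -2617/4096 · min R -327/512 -> -5233/8192
15 of 15 · RBRBRBBBRRRBBBR · max L -2617/4096 · min R -5233/8192 -> -10467/16384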